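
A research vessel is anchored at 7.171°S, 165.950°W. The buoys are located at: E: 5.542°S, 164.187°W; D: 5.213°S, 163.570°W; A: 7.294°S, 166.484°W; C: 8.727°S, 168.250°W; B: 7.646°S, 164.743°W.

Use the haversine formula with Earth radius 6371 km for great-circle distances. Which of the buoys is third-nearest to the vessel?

Distance to each, sorted:
A: 60.5 km
B: 143.2 km
E: 266.0 km
C: 306.7 km
D: 341.5 km
The third-nearest is E at 266.0 km.

E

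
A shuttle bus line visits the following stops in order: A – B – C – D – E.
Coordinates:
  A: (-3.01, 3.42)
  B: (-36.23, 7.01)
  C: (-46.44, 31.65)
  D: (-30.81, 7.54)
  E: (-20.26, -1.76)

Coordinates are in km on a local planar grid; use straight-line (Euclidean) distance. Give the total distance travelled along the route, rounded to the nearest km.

Leg distances:
A→B: 33.4 km  (cumulative 33.4 km)
B→C: 26.7 km  (cumulative 60.1 km)
C→D: 28.7 km  (cumulative 88.8 km)
D→E: 14.1 km  (cumulative 102.9 km)
Total route length ≈ 103 km.

103 km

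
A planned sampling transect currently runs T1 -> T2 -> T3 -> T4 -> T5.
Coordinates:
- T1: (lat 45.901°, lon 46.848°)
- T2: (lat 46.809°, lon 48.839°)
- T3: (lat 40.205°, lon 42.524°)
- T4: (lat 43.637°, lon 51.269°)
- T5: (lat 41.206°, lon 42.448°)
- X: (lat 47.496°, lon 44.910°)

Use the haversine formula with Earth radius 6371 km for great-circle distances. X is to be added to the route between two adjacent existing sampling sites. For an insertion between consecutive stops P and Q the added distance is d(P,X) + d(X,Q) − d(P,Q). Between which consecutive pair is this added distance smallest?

between T2 and T3

Added distance for inserting X between each consecutive pair:
T1–T2: 354.4 km
T2–T3: 246.6 km
T3–T4: 670.2 km
T4–T5: 608.5 km
Smallest added distance is 246.6 km, inserting between T2 and T3.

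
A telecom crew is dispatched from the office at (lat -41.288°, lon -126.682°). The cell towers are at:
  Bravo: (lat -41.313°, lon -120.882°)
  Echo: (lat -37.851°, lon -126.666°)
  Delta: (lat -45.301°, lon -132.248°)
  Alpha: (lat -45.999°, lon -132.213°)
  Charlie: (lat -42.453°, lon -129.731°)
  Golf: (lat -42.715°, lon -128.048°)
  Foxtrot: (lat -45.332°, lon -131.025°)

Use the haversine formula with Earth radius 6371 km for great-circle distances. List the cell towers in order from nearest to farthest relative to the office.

Golf, Charlie, Echo, Bravo, Foxtrot, Delta, Alpha

Distance from the office at (lat -41.288°, lon -126.682°) to each:
Golf (lat -42.715°, lon -128.048°): 194.7 km
Charlie (lat -42.453°, lon -129.731°): 283.7 km
Echo (lat -37.851°, lon -126.666°): 382.2 km
Bravo (lat -41.313°, lon -120.882°): 484.4 km
Foxtrot (lat -45.332°, lon -131.025°): 570.5 km
Delta (lat -45.301°, lon -132.248°): 633.8 km
Alpha (lat -45.999°, lon -132.213°): 687.0 km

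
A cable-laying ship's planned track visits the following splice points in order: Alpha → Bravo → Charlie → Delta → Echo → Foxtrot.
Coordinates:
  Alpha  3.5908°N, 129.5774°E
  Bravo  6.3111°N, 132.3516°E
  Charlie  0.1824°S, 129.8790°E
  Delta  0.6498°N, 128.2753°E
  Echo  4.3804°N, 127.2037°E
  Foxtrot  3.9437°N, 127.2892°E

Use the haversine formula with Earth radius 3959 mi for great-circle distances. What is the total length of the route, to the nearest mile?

Leg distances:
Alpha→Bravo: 267.9 mi  (cumulative 267.9 mi)
Bravo→Charlie: 480.0 mi  (cumulative 747.9 mi)
Charlie→Delta: 124.8 mi  (cumulative 872.8 mi)
Delta→Echo: 268.2 mi  (cumulative 1141.0 mi)
Echo→Foxtrot: 30.7 mi  (cumulative 1171.7 mi)
Total route length ≈ 1172 mi.

1172 mi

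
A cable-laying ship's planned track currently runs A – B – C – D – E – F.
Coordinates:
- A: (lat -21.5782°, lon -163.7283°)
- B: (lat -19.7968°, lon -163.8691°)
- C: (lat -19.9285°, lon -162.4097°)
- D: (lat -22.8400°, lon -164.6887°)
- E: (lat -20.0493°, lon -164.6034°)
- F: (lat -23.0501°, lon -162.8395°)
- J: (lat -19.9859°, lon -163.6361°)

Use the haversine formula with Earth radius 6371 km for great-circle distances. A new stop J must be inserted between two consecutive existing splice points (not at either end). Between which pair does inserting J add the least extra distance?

Added distance for inserting J between each consecutive pair:
A–B: 10.9 km
B–C: 7.2 km
C–D: 63.3 km
D–E: 126.4 km
E–F: 71.6 km
Smallest added distance is 7.2 km, inserting between B and C.

between B and C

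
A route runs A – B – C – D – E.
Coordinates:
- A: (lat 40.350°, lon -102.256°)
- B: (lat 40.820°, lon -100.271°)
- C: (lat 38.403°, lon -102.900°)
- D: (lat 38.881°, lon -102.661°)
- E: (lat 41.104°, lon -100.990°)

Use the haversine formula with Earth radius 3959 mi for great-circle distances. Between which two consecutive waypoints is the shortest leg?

C–D

Leg distances:
A→B: 109.1 mi
B→C: 217.9 mi
C→D: 35.5 mi
D→E: 177.2 mi
The shortest leg is C–D at 35.5 mi.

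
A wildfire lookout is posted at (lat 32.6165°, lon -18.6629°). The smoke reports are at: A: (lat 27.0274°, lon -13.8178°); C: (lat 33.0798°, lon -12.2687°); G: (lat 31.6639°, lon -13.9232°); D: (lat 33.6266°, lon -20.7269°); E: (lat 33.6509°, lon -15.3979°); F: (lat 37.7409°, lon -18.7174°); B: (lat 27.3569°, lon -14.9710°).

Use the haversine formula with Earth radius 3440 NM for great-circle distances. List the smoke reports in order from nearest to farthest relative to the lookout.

Computing each great-circle distance from (lat 32.6165°, lon -18.6629°):
D (lat 33.6266°, lon -20.7269°): 120.2 NM
E (lat 33.6509°, lon -15.3979°): 175.5 NM
G (lat 31.6639°, lon -13.9232°): 247.6 NM
F (lat 37.7409°, lon -18.7174°): 307.7 NM
C (lat 33.0798°, lon -12.2687°): 323.7 NM
B (lat 27.3569°, lon -14.9710°): 369.5 NM
A (lat 27.0274°, lon -13.8178°): 419.7 NM

D, E, G, F, C, B, A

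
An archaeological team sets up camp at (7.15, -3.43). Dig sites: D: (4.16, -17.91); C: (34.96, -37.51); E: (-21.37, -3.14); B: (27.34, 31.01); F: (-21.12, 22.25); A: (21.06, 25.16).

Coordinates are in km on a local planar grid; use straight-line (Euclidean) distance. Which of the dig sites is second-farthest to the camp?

Distance to each, sorted:
C: 44.0 km
B: 39.9 km
F: 38.2 km
A: 31.8 km
E: 28.5 km
D: 14.8 km
The second-farthest is B at 39.9 km.

B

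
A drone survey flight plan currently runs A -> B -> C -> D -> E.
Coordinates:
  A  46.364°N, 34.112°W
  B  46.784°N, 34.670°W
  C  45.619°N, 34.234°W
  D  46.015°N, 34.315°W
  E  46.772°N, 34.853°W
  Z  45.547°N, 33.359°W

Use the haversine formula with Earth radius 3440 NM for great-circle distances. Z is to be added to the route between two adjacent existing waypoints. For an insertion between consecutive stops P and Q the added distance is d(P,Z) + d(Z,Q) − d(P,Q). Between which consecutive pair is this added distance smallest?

Added distance for inserting Z between each consecutive pair:
A–B: 116.2 NM
B–C: 56.9 NM
C–D: 61.9 NM
D–E: 94.6 NM
Smallest added distance is 56.9 NM, inserting between B and C.

between B and C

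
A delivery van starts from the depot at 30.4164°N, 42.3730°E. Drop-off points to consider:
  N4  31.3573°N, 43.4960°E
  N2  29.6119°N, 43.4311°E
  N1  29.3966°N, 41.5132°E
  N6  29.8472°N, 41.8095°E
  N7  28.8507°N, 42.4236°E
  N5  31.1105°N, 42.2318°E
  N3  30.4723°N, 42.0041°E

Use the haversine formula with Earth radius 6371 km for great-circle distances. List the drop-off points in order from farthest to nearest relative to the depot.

Computing each great-circle distance from 30.4164°N, 42.3730°E:
N7 28.8507°N, 42.4236°E: 174.2 km
N4 31.3573°N, 43.4960°E: 149.8 km
N1 29.3966°N, 41.5132°E: 140.5 km
N2 29.6119°N, 43.4311°E: 135.6 km
N6 29.8472°N, 41.8095°E: 83.3 km
N5 31.1105°N, 42.2318°E: 78.4 km
N3 30.4723°N, 42.0041°E: 35.9 km

N7, N4, N1, N2, N6, N5, N3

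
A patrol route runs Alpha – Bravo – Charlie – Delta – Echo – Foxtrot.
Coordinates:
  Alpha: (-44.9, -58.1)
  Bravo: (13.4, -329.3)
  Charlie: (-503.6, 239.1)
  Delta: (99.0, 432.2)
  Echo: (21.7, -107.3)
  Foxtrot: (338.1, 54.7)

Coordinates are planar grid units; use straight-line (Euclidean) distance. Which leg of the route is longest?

Bravo–Charlie

Leg distances:
Alpha→Bravo: 277.4
Bravo→Charlie: 768.4
Charlie→Delta: 632.8
Delta→Echo: 545.0
Echo→Foxtrot: 355.5
The longest leg is Bravo–Charlie at 768.4.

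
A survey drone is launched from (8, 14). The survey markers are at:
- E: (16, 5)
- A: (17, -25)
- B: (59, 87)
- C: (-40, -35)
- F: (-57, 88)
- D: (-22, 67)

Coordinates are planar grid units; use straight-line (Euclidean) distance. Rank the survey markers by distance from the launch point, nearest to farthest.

Distances from the launch point:
E (16, 5): 12.0
A (17, -25): 40.0
D (-22, 67): 60.9
C (-40, -35): 68.6
B (59, 87): 89.1
F (-57, 88): 98.5

E, A, D, C, B, F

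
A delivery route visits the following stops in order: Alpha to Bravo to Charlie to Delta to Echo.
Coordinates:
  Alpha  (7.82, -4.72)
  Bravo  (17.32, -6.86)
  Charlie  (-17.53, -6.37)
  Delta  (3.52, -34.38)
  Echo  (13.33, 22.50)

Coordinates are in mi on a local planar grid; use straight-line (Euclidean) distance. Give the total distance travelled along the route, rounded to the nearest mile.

Leg distances:
Alpha→Bravo: 9.7 mi  (cumulative 9.7 mi)
Bravo→Charlie: 34.9 mi  (cumulative 44.6 mi)
Charlie→Delta: 35.0 mi  (cumulative 79.6 mi)
Delta→Echo: 57.7 mi  (cumulative 137.3 mi)
Total route length ≈ 137 mi.

137 mi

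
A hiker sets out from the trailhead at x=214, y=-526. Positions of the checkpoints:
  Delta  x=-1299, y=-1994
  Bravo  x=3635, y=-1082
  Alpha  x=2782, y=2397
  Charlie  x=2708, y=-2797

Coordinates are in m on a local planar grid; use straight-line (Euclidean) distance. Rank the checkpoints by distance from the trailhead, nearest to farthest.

Distances from the trailhead:
Delta x=-1299, y=-1994: 2108.1 m
Charlie x=2708, y=-2797: 3373.1 m
Bravo x=3635, y=-1082: 3465.9 m
Alpha x=2782, y=2397: 3890.8 m

Delta, Charlie, Bravo, Alpha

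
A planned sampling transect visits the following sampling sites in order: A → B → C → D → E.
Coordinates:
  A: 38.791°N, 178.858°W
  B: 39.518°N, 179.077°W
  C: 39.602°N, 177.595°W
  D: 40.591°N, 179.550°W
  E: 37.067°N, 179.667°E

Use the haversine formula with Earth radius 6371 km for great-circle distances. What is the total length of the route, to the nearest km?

Leg distances:
A→B: 83.0 km  (cumulative 83.0 km)
B→C: 127.4 km  (cumulative 210.4 km)
C→D: 199.4 km  (cumulative 409.8 km)
D→E: 397.7 km  (cumulative 807.4 km)
Total route length ≈ 807 km.

807 km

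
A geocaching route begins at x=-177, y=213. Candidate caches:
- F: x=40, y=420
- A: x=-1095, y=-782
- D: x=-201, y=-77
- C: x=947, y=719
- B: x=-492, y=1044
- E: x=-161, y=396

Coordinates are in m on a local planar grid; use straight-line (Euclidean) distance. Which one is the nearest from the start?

Distances from the start (x=-177, y=213):
E: 183.7 m
D: 291.0 m
F: 299.9 m
B: 888.7 m
C: 1232.6 m
A: 1353.8 m
The nearest is E at 183.7 m.

E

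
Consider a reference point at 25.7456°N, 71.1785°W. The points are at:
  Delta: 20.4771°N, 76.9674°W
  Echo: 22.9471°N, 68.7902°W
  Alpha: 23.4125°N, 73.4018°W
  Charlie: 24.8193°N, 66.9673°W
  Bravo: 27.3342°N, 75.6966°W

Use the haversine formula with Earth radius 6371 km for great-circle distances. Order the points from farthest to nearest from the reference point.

Delta, Bravo, Charlie, Echo, Alpha

Distances from the reference point:
Delta 20.4771°N, 76.9674°W: 832.6 km
Bravo 27.3342°N, 75.6966°W: 482.9 km
Charlie 24.8193°N, 66.9673°W: 435.7 km
Echo 22.9471°N, 68.7902°W: 394.1 km
Alpha 23.4125°N, 73.4018°W: 343.3 km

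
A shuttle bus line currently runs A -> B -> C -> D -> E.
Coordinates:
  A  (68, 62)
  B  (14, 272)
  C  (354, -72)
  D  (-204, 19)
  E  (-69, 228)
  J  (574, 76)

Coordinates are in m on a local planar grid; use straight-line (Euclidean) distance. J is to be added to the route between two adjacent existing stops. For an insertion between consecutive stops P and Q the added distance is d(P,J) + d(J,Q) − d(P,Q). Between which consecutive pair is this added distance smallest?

Added distance for inserting J between each consecutive pair:
A–B: 882.7 m
B–C: 374.8 m
C–D: 479.9 m
D–E: 1192.0 m
Smallest added distance is 374.8 m, inserting between B and C.

between B and C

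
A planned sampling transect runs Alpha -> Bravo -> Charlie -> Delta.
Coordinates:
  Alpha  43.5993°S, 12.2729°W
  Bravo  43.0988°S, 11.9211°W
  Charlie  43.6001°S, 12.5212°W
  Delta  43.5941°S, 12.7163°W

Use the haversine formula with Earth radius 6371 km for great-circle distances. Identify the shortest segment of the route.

Leg distances:
Alpha→Bravo: 62.5 km
Bravo→Charlie: 73.9 km
Charlie→Delta: 15.7 km
The shortest leg is Charlie–Delta at 15.7 km.

Charlie–Delta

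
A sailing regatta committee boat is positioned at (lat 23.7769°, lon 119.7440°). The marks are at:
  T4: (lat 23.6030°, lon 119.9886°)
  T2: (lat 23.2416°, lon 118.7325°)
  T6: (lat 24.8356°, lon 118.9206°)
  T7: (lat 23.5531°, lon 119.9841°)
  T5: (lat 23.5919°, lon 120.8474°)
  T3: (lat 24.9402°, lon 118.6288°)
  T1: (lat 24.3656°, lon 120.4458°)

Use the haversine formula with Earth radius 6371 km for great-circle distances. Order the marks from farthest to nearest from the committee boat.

Distance from the committee boat at (lat 23.7769°, lon 119.7440°) to each:
T3 (lat 24.9402°, lon 118.6288°): 171.7 km
T6 (lat 24.8356°, lon 118.9206°): 144.3 km
T2 (lat 23.2416°, lon 118.7325°): 119.1 km
T5 (lat 23.5919°, lon 120.8474°): 114.2 km
T1 (lat 24.3656°, lon 120.4458°): 96.8 km
T7 (lat 23.5531°, lon 119.9841°): 34.9 km
T4 (lat 23.6030°, lon 119.9886°): 31.5 km

T3, T6, T2, T5, T1, T7, T4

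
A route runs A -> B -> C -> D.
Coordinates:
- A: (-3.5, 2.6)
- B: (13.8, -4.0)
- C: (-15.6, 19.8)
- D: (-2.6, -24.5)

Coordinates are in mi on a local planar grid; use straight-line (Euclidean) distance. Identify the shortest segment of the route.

A–B

Leg distances:
A→B: 18.5 mi
B→C: 37.8 mi
C→D: 46.2 mi
The shortest leg is A–B at 18.5 mi.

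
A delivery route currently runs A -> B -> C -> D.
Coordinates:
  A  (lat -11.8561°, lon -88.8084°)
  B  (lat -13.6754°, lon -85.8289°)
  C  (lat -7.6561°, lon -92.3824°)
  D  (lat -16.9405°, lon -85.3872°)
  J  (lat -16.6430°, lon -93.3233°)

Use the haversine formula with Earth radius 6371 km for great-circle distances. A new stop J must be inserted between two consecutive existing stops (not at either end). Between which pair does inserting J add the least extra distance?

between C and D

Added distance for inserting J between each consecutive pair:
A–B: 1209.1 km
B–C: 893.8 km
C–D: 568.6 km
Smallest added distance is 568.6 km, inserting between C and D.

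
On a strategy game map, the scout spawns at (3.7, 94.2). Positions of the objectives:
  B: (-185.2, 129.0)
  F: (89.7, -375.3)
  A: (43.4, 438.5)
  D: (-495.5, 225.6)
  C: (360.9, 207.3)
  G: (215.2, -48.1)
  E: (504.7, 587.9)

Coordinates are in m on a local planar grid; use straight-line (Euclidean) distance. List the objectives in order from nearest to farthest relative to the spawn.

Distance from the spawn at (3.7, 94.2) to each:
B (-185.2, 129.0): 192.1 m
G (215.2, -48.1): 254.9 m
A (43.4, 438.5): 346.6 m
C (360.9, 207.3): 374.7 m
F (89.7, -375.3): 477.3 m
D (-495.5, 225.6): 516.2 m
E (504.7, 587.9): 703.4 m

B, G, A, C, F, D, E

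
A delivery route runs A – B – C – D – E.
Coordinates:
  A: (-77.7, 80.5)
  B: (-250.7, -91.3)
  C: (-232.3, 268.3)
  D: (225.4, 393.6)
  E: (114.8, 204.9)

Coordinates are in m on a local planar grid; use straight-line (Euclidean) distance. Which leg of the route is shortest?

Leg distances:
A→B: 243.8 m
B→C: 360.1 m
C→D: 474.5 m
D→E: 218.7 m
The shortest leg is D–E at 218.7 m.

D–E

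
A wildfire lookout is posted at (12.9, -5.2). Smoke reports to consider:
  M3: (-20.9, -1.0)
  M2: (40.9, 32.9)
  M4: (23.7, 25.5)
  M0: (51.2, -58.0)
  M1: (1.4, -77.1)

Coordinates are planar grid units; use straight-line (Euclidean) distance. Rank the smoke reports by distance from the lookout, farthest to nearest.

M1, M0, M2, M3, M4

Computing each straight-line distance from (12.9, -5.2):
M1 (1.4, -77.1): 72.8
M0 (51.2, -58.0): 65.2
M2 (40.9, 32.9): 47.3
M3 (-20.9, -1.0): 34.1
M4 (23.7, 25.5): 32.5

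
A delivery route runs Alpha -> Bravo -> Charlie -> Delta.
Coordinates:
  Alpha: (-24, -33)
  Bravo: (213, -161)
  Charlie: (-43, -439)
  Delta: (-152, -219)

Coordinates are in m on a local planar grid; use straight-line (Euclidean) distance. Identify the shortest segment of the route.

Charlie–Delta

Leg distances:
Alpha→Bravo: 269.4 m
Bravo→Charlie: 377.9 m
Charlie→Delta: 245.5 m
The shortest leg is Charlie–Delta at 245.5 m.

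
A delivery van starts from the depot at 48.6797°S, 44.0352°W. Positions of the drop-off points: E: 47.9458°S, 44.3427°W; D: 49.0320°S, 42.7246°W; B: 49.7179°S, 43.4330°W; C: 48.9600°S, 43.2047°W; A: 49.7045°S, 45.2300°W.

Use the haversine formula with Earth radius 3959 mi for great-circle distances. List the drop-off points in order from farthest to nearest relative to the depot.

A, B, D, E, C

Computing each great-circle distance from 48.6797°S, 44.0352°W:
A 49.7045°S, 45.2300°W: 89.0 mi
B 49.7179°S, 43.4330°W: 76.7 mi
D 49.0320°S, 42.7246°W: 64.4 mi
E 47.9458°S, 44.3427°W: 52.6 mi
C 48.9600°S, 43.2047°W: 42.5 mi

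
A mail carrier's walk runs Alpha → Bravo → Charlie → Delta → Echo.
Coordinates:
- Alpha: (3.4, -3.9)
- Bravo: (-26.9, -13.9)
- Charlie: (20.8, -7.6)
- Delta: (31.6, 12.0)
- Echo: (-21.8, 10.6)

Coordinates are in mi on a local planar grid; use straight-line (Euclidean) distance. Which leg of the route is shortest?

Leg distances:
Alpha→Bravo: 31.9 mi
Bravo→Charlie: 48.1 mi
Charlie→Delta: 22.4 mi
Delta→Echo: 53.4 mi
The shortest leg is Charlie–Delta at 22.4 mi.

Charlie–Delta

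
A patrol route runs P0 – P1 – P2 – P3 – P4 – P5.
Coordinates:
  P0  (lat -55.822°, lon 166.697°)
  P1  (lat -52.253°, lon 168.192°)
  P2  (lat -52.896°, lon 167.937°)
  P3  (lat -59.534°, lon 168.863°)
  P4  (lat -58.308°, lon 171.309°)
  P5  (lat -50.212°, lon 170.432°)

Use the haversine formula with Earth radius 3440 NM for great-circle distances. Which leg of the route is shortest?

P1–P2

Leg distances:
P0→P1: 220.7 NM
P1→P2: 39.7 NM
P2→P3: 399.7 NM
P3→P4: 105.7 NM
P4→P5: 487.0 NM
The shortest leg is P1–P2 at 39.7 NM.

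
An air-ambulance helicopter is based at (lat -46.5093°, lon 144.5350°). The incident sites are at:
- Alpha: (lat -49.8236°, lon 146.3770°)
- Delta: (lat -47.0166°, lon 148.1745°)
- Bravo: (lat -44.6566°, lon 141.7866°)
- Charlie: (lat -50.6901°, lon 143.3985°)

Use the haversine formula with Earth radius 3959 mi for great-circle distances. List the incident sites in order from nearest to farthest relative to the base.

Distance from the base at (lat -46.5093°, lon 144.5350°) to each:
Delta (lat -47.0166°, lon 148.1745°): 175.8 mi
Bravo (lat -44.6566°, lon 141.7866°): 184.5 mi
Alpha (lat -49.8236°, lon 146.3770°): 244.2 mi
Charlie (lat -50.6901°, lon 143.3985°): 293.5 mi

Delta, Bravo, Alpha, Charlie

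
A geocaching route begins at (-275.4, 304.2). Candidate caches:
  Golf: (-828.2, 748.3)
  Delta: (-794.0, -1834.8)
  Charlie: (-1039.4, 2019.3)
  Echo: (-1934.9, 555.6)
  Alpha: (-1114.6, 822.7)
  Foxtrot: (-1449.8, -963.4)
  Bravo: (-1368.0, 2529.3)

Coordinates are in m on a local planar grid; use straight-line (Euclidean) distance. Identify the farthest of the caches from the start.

Bravo

Distances from the start ((-275.4, 304.2)):
Bravo: 2478.9 m
Delta: 2201.0 m
Charlie: 1877.6 m
Foxtrot: 1728.0 m
Echo: 1678.4 m
Alpha: 986.5 m
Golf: 709.1 m
The farthest is Bravo at 2478.9 m.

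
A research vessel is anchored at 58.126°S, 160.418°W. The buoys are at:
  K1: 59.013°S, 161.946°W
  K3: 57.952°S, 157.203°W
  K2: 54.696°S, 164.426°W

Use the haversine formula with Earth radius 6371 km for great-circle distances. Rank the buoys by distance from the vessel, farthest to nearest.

K2, K3, K1

Distances from the vessel:
K2 54.696°S, 164.426°W: 454.0 km
K3 57.952°S, 157.203°W: 190.2 km
K1 59.013°S, 161.946°W: 132.6 km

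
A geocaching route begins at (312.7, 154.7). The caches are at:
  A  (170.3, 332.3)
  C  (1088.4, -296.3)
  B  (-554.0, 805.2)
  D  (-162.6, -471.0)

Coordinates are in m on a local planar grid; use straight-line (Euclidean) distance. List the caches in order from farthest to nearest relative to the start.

B, C, D, A

Distances from the start:
B (-554.0, 805.2): 1083.7 m
C (1088.4, -296.3): 897.3 m
D (-162.6, -471.0): 785.8 m
A (170.3, 332.3): 227.6 m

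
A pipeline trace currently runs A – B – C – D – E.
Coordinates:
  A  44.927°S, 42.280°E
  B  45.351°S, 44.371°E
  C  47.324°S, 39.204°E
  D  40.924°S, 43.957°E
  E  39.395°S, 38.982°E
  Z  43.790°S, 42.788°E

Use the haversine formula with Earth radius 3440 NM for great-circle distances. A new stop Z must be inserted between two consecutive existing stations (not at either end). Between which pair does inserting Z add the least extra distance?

between C and D

Added distance for inserting Z between each consecutive pair:
A–B: 95.1 NM
B–C: 131.1 NM
C–D: 4.6 NM
D–E: 248.0 NM
Smallest added distance is 4.6 NM, inserting between C and D.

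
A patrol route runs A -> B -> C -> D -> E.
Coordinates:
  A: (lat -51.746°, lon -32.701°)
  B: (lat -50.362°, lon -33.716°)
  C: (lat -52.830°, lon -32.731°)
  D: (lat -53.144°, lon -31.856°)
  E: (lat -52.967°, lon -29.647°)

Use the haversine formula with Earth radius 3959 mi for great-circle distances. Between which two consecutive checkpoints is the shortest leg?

C–D

Leg distances:
A→B: 105.3 mi
B→C: 175.7 mi
C→D: 42.4 mi
D→E: 92.5 mi
The shortest leg is C–D at 42.4 mi.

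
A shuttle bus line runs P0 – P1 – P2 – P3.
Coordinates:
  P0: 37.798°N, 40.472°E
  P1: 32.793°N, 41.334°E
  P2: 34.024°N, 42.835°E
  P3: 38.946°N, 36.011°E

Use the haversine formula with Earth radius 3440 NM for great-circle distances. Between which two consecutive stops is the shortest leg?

P1–P2

Leg distances:
P0→P1: 303.4 NM
P1→P2: 105.5 NM
P2→P3: 442.3 NM
The shortest leg is P1–P2 at 105.5 NM.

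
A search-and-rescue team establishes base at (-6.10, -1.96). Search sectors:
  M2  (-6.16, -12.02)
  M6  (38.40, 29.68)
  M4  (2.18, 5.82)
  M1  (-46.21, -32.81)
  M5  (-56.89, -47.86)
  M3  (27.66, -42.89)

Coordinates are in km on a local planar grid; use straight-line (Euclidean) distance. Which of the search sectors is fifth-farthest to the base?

Distance to each, sorted:
M5: 68.5 km
M6: 54.6 km
M3: 53.1 km
M1: 50.6 km
M4: 11.4 km
M2: 10.1 km
The fifth-farthest is M4 at 11.4 km.

M4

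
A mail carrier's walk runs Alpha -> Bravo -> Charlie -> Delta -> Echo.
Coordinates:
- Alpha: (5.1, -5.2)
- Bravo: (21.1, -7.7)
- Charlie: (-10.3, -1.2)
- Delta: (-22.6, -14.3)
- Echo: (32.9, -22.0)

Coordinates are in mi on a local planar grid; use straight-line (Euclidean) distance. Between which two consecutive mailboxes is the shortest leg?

Leg distances:
Alpha→Bravo: 16.2 mi
Bravo→Charlie: 32.1 mi
Charlie→Delta: 18.0 mi
Delta→Echo: 56.0 mi
The shortest leg is Alpha–Bravo at 16.2 mi.

Alpha–Bravo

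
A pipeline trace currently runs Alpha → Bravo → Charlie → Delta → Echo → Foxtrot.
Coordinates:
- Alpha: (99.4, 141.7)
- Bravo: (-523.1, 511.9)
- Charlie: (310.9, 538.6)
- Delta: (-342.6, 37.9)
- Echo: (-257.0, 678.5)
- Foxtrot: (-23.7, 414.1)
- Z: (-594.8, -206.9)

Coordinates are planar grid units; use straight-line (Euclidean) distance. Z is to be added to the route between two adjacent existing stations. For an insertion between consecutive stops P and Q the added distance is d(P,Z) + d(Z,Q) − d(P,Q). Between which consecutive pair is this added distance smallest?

between Delta and Echo

Added distance for inserting Z between each consecutive pair:
Alpha–Bravo: 774.9
Bravo–Charlie: 1061.0
Charlie–Delta: 701.3
Delta–Echo: 652.8
Echo–Foxtrot: 1438.7
Smallest added distance is 652.8, inserting between Delta and Echo.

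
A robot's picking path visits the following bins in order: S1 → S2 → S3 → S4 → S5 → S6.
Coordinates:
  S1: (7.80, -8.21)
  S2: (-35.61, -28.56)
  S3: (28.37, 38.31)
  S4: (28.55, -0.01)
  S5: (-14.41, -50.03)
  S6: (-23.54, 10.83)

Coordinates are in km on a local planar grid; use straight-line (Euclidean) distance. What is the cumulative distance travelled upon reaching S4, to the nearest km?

179 km

Leg distances:
S1→S2: 47.9 km  (cumulative 47.9 km)
S2→S3: 92.5 km  (cumulative 140.5 km)
S3→S4: 38.3 km  (cumulative 178.8 km)
Cumulative distance at S4 ≈ 179 km.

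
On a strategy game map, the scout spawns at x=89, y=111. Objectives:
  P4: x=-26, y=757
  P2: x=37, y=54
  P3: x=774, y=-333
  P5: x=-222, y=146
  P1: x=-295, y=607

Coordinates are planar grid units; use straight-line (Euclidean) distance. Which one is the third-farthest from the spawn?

P1

Distances from the spawn (x=89, y=111):
P3: 816.3
P4: 656.2
P1: 627.3
P5: 313.0
P2: 77.2
The third-farthest is P1 at 627.3.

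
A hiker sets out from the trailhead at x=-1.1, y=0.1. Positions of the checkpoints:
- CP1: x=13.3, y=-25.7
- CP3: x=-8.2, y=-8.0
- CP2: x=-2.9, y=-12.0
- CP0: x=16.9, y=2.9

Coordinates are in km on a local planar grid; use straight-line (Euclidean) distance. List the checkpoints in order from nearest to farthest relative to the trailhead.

CP3, CP2, CP0, CP1

Distance from the trailhead at x=-1.1, y=0.1 to each:
CP3 x=-8.2, y=-8.0: 10.8 km
CP2 x=-2.9, y=-12.0: 12.2 km
CP0 x=16.9, y=2.9: 18.2 km
CP1 x=13.3, y=-25.7: 29.5 km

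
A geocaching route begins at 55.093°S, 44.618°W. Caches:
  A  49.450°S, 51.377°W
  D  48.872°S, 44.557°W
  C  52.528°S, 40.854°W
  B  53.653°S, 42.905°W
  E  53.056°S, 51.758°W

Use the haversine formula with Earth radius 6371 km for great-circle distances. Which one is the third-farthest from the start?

Distances from the start (55.093°S, 44.618°W):
A: 777.2 km
D: 691.8 km
E: 517.6 km
C: 377.3 km
B: 194.8 km
The third-farthest is E at 517.6 km.

E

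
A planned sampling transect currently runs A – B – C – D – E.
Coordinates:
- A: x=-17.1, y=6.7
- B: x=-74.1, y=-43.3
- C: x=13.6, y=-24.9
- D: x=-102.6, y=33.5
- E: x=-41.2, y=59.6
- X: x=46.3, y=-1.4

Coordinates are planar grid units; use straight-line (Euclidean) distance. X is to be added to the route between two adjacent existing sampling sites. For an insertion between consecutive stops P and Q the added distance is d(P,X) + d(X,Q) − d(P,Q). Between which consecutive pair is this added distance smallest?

Added distance for inserting X between each consecutive pair:
A–B: 115.6
B–C: 78.1
C–D: 63.2
D–E: 192.9
Smallest added distance is 63.2, inserting between C and D.

between C and D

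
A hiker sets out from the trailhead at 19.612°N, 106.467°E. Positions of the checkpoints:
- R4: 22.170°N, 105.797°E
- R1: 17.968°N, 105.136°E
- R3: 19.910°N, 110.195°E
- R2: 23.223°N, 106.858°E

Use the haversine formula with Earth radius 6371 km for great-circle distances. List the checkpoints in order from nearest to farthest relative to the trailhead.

R1, R4, R3, R2

Distance from the trailhead at 19.612°N, 106.467°E to each:
R1 17.968°N, 105.136°E: 230.3 km
R4 22.170°N, 105.797°E: 292.8 km
R3 19.910°N, 110.195°E: 391.5 km
R2 23.223°N, 106.858°E: 403.6 km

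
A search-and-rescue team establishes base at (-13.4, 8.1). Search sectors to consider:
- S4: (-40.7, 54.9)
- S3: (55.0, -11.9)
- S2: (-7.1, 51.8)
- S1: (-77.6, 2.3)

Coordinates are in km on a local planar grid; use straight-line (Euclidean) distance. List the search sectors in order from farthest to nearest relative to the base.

Computing each straight-line distance from (-13.4, 8.1):
S3 (55.0, -11.9): 71.3 km
S1 (-77.6, 2.3): 64.5 km
S4 (-40.7, 54.9): 54.2 km
S2 (-7.1, 51.8): 44.2 km

S3, S1, S4, S2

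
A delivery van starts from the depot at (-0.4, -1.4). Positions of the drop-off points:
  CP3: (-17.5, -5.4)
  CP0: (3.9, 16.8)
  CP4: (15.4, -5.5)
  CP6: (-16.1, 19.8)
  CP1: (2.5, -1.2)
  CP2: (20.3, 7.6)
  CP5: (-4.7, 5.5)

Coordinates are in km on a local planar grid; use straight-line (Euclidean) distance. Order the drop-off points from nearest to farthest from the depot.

Distances from the depot:
CP1 (2.5, -1.2): 2.9 km
CP5 (-4.7, 5.5): 8.1 km
CP4 (15.4, -5.5): 16.3 km
CP3 (-17.5, -5.4): 17.6 km
CP0 (3.9, 16.8): 18.7 km
CP2 (20.3, 7.6): 22.6 km
CP6 (-16.1, 19.8): 26.4 km

CP1, CP5, CP4, CP3, CP0, CP2, CP6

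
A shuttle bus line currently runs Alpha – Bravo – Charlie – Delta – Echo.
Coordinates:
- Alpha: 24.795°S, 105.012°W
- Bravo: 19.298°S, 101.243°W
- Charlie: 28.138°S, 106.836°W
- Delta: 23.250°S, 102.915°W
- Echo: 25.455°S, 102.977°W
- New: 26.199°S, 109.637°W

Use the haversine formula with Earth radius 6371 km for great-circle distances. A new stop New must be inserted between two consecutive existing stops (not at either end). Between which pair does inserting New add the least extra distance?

Added distance for inserting New between each consecutive pair:
Alpha–Bravo: 918.1 km
Bravo–Charlie: 368.0 km
Charlie–Delta: 434.3 km
Delta–Echo: 1180.2 km
Smallest added distance is 368.0 km, inserting between Bravo and Charlie.

between Bravo and Charlie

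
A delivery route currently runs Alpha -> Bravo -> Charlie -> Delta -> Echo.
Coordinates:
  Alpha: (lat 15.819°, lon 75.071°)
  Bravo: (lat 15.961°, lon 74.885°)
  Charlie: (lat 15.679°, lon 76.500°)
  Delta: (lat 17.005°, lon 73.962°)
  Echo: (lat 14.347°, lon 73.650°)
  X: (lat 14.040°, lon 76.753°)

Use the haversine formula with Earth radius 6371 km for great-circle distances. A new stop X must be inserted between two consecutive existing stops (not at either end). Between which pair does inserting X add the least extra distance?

between Bravo and Charlie

Added distance for inserting X between each consecutive pair:
Alpha–Bravo: 535.6 km
Bravo–Charlie: 301.7 km
Charlie–Delta: 321.0 km
Delta–Echo: 483.9 km
Smallest added distance is 301.7 km, inserting between Bravo and Charlie.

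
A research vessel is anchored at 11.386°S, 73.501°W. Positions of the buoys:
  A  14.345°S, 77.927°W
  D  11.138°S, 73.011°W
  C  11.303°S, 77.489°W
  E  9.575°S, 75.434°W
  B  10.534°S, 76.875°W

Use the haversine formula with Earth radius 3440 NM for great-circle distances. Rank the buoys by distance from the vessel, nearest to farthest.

Distance from the vessel at 11.386°S, 73.501°W to each:
D 11.138°S, 73.011°W: 32.5 NM
E 9.575°S, 75.434°W: 157.6 NM
B 10.534°S, 76.875°W: 205.3 NM
C 11.303°S, 77.489°W: 234.8 NM
A 14.345°S, 77.927°W: 314.1 NM

D, E, B, C, A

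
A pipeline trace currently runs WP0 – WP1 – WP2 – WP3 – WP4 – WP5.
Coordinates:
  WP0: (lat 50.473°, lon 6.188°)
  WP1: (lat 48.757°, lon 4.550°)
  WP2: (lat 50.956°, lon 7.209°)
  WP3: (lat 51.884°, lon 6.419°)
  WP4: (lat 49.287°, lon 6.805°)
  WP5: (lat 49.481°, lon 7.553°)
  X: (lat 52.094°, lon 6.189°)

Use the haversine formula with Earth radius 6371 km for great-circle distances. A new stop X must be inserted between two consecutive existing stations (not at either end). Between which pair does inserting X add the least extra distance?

Added distance for inserting X between each consecutive pair:
WP0–WP1: 344.7 km
WP1–WP2: 223.7 km
WP2–WP3: 56.2 km
WP3–WP4: 53.2 km
WP4–WP5: 562.8 km
Smallest added distance is 53.2 km, inserting between WP3 and WP4.

between WP3 and WP4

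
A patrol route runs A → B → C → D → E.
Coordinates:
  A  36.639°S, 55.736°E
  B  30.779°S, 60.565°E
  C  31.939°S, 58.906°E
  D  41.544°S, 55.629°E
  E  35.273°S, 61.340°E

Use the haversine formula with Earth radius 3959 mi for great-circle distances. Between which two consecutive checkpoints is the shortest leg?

Leg distances:
A→B: 490.7 mi
B→C: 126.5 mi
C→D: 687.9 mi
D→E: 532.0 mi
The shortest leg is B–C at 126.5 mi.

B–C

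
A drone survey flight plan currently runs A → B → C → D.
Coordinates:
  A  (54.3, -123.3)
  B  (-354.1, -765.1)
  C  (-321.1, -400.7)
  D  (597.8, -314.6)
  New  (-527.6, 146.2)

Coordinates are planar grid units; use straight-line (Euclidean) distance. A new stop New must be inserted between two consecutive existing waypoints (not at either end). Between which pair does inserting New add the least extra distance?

between A and B

Added distance for inserting New between each consecutive pair:
A–B: 808.2
B–C: 1146.4
C–D: 877.7
Smallest added distance is 808.2, inserting between A and B.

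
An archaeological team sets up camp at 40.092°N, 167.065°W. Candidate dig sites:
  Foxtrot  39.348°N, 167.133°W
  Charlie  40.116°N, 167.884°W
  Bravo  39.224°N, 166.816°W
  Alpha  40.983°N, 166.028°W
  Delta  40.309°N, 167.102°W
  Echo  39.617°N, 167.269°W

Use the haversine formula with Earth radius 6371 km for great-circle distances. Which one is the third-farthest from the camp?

Distances from the camp (40.092°N, 167.065°W):
Alpha: 132.3 km
Bravo: 98.8 km
Foxtrot: 82.9 km
Charlie: 69.7 km
Echo: 55.6 km
Delta: 24.3 km
The third-farthest is Foxtrot at 82.9 km.

Foxtrot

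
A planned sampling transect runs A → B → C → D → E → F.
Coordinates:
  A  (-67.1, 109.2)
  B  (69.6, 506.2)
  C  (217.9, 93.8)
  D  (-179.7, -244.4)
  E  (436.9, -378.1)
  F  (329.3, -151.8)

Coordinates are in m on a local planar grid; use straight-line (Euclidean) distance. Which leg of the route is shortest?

E–F

Leg distances:
A→B: 419.9 m
B→C: 438.3 m
C→D: 522.0 m
D→E: 630.9 m
E→F: 250.6 m
The shortest leg is E–F at 250.6 m.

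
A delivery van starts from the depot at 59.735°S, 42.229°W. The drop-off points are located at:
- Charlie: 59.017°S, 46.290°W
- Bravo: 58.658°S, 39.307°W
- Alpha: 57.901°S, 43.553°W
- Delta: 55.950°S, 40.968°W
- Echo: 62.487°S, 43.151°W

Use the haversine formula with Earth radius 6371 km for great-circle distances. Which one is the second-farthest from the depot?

Echo

Distance to each, sorted:
Delta: 427.4 km
Echo: 310.0 km
Charlie: 243.4 km
Alpha: 217.7 km
Bravo: 205.0 km
The second-farthest is Echo at 310.0 km.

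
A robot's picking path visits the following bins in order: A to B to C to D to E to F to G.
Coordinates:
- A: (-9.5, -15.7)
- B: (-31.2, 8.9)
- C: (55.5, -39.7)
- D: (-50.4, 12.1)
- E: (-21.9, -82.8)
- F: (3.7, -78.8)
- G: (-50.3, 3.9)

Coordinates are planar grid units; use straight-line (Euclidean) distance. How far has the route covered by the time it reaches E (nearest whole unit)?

Leg distances:
A→B: 32.8  (cumulative 32.8)
B→C: 99.4  (cumulative 132.2)
C→D: 117.9  (cumulative 250.1)
D→E: 99.1  (cumulative 349.2)
Cumulative distance at E ≈ 349.

349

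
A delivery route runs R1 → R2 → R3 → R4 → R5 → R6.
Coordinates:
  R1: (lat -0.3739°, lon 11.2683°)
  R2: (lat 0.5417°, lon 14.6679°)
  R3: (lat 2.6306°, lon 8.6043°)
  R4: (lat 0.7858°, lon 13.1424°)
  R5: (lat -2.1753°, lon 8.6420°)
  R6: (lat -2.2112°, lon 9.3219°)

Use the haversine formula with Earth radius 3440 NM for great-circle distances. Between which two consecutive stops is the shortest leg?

R5–R6

Leg distances:
R1→R2: 211.4 NM
R2→R3: 384.9 NM
R3→R4: 294.0 NM
R4→R5: 323.4 NM
R5→R6: 40.8 NM
The shortest leg is R5–R6 at 40.8 NM.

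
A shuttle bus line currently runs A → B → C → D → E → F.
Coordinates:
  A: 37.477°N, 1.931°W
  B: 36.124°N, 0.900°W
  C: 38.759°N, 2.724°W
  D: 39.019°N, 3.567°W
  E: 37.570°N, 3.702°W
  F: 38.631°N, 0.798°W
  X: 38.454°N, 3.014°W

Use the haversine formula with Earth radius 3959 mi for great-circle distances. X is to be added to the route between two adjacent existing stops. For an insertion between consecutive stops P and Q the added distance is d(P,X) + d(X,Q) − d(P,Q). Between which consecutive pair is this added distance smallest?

between B and C

Added distance for inserting X between each consecutive pair:
A–B: 178.7 mi
B–C: 17.1 mi
C–D: 26.6 mi
D–E: 20.4 mi
E–F: 18.0 mi
Smallest added distance is 17.1 mi, inserting between B and C.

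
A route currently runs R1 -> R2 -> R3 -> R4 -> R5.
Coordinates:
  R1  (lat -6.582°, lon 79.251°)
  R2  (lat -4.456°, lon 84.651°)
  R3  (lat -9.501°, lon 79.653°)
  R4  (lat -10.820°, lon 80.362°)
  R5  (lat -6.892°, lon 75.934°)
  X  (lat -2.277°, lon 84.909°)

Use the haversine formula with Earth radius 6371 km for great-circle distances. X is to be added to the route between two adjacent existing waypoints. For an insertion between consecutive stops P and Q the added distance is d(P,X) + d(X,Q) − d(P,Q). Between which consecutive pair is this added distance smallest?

between R1 and R2

Added distance for inserting X between each consecutive pair:
R1–R2: 390.2 km
R2–R3: 448.7 km
R3–R4: 1899.8 km
R4–R5: 1539.7 km
Smallest added distance is 390.2 km, inserting between R1 and R2.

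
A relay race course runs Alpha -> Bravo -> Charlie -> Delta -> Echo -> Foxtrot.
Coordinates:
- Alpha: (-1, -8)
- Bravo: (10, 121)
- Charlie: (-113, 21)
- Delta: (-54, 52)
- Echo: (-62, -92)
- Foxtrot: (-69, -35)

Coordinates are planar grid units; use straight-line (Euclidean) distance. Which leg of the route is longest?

Bravo–Charlie

Leg distances:
Alpha→Bravo: 129.5
Bravo→Charlie: 158.5
Charlie→Delta: 66.6
Delta→Echo: 144.2
Echo→Foxtrot: 57.4
The longest leg is Bravo–Charlie at 158.5.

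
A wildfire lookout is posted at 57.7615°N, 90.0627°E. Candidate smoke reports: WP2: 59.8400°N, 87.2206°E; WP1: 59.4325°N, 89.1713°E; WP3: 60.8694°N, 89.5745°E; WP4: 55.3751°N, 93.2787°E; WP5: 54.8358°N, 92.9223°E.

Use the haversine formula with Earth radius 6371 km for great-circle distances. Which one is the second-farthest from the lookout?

WP3

Distance to each, sorted:
WP5: 370.0 km
WP3: 346.7 km
WP4: 330.4 km
WP2: 283.2 km
WP1: 192.8 km
The second-farthest is WP3 at 346.7 km.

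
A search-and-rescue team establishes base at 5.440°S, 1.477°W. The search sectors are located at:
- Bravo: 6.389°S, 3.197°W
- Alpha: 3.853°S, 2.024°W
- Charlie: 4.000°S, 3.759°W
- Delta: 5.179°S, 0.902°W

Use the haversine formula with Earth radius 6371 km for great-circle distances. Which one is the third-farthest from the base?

Alpha

Distance to each, sorted:
Charlie: 299.3 km
Bravo: 217.5 km
Alpha: 186.6 km
Delta: 70.0 km
The third-farthest is Alpha at 186.6 km.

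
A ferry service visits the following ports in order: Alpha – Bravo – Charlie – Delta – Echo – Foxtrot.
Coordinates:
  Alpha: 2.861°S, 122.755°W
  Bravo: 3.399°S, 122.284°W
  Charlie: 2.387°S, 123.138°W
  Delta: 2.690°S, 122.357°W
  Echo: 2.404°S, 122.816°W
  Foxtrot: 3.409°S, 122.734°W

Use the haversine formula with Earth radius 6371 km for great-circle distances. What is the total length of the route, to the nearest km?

492 km

Leg distances:
Alpha→Bravo: 79.5 km  (cumulative 79.5 km)
Bravo→Charlie: 147.2 km  (cumulative 226.6 km)
Charlie→Delta: 93.1 km  (cumulative 319.7 km)
Delta→Echo: 60.1 km  (cumulative 379.8 km)
Echo→Foxtrot: 112.1 km  (cumulative 491.9 km)
Total route length ≈ 492 km.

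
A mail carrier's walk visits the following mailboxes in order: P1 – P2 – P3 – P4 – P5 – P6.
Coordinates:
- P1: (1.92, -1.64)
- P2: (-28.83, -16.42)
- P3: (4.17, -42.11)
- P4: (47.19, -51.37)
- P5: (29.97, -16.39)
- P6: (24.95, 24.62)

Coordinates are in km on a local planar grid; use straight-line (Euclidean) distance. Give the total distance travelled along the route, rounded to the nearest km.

Leg distances:
P1→P2: 34.1 km  (cumulative 34.1 km)
P2→P3: 41.8 km  (cumulative 75.9 km)
P3→P4: 44.0 km  (cumulative 119.9 km)
P4→P5: 39.0 km  (cumulative 158.9 km)
P5→P6: 41.3 km  (cumulative 200.2 km)
Total route length ≈ 200 km.

200 km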